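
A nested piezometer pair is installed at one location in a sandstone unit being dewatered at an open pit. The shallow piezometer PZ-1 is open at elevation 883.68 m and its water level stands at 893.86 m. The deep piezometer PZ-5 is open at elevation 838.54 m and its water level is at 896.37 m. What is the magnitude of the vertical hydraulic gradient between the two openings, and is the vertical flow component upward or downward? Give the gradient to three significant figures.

|i_v| ≈ 0.0556; vertical flow is upward

Total head at PZ-1: h = 893.86 m (water level in the standpipe).
Total head at PZ-5: h = 896.37 m.
Δh = h(PZ-1) − h(PZ-5) = 893.86 − 896.37 = -2.51 m.
Vertical separation Δz = 883.68 − 838.54 = 45.14 m.
|i_v| = |Δh| / Δz = 2.51 / 45.14 = 0.0556.
Head is higher in the deep piezometer, so vertical flow is upward (discharge condition).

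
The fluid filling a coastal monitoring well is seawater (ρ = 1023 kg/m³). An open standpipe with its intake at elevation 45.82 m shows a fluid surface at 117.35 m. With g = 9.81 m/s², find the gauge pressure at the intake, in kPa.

P ≈ 718 kPa

Pressure head ψ = h − z = 117.35 − 45.82 = 71.53 m.
P = ρgψ = 1023 × 9.81 × 71.53 = 717849 Pa ≈ 718 kPa.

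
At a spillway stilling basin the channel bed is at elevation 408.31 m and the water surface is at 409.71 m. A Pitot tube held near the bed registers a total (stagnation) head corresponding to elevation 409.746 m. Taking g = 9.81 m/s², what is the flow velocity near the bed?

Near the bed, under hydrostatic conditions, the piezometric head (z + ψ) equals the free-surface elevation, 409.71 m.
Velocity head = total − piezometric = 409.746 − 409.71 = 0.036 m.
v = √(2g·h_v) = √(2 × 9.81 × 0.036) = 0.840 m/s.

v ≈ 0.840 m/s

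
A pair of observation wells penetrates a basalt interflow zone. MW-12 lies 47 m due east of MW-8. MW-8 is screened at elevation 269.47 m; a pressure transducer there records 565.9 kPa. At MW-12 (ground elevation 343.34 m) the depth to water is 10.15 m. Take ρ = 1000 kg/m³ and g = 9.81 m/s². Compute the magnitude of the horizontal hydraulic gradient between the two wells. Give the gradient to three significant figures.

i ≈ 0.128

Pressure head at MW-8: ψ = P/(ρg) = 565.9×1000 / (1000 × 9.81) = 57.69 m.
Total head at MW-8: h = z + ψ = 269.47 + 57.69 = 327.16 m.
Total head at MW-12: h = 343.34 − 10.15 = 333.19 m.
Head difference: h(MW-8) − h(MW-12) = 327.16 − 333.19 = -6.03 m.
Hydraulic gradient: i = |Δh| / L = 6.03 / 47 = 0.128.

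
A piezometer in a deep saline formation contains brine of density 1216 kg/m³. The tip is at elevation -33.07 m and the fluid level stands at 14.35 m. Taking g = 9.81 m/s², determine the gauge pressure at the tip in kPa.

Pressure head ψ = h − z = 14.35 − (-33.07) = 47.42 m.
P = ρgψ = 1216 × 9.81 × 47.42 = 565671 Pa ≈ 566 kPa.

P ≈ 566 kPa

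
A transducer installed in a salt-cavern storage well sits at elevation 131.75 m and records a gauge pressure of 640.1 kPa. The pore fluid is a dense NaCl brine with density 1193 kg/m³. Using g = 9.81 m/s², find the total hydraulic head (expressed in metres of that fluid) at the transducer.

h ≈ 186.44 m

ψ = P/(ρg) = 640.1×1000 / (1193 × 9.81) = 54.69 m.
h = z + ψ = 131.75 + 54.69 = 186.44 m.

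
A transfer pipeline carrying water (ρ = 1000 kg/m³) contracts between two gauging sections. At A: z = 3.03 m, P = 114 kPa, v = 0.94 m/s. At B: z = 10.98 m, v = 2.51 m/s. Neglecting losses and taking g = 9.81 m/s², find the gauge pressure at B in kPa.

P₂ ≈ 33.3 kPa

Pressure head at A: ψ₁ = P₁/(ρg) = 114×1000 / (1000 × 9.81) = 11.62 m.
Velocity heads: v₁²/2g = 0.94²/19.62 = 0.045 m; v₂²/2g = 2.51²/19.62 = 0.321 m.
Total head H = z₁ + ψ₁ + v₁²/2g = 3.03 + 11.62 + 0.045 = 14.69 m.
ψ₂ = H − z₂ − v₂²/2g = 14.69 − 10.98 − 0.321 = 3.39 m.
P₂ = ρgψ₂ = 1000 × 9.81 × 3.39 ≈ 33.3 kPa.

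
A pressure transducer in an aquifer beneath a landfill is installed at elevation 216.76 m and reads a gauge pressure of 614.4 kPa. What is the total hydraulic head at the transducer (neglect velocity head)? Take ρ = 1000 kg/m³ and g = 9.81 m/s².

ψ = P/(ρg) = 614.4×1000 / (1000 × 9.81) = 62.63 m.
h = z + ψ = 216.76 + 62.63 = 279.39 m.

h ≈ 279.39 m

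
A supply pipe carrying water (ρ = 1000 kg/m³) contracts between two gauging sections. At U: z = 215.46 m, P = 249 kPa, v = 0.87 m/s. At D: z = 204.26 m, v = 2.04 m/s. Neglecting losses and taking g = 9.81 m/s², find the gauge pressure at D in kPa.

P₂ ≈ 357 kPa

Pressure head at U: ψ₁ = P₁/(ρg) = 249×1000 / (1000 × 9.81) = 25.38 m.
Velocity heads: v₁²/2g = 0.87²/19.62 = 0.039 m; v₂²/2g = 2.04²/19.62 = 0.212 m.
Total head H = z₁ + ψ₁ + v₁²/2g = 215.46 + 25.38 + 0.039 = 240.88 m.
ψ₂ = H − z₂ − v₂²/2g = 240.88 − 204.26 − 0.212 = 36.41 m.
P₂ = ρgψ₂ = 1000 × 9.81 × 36.41 ≈ 357 kPa.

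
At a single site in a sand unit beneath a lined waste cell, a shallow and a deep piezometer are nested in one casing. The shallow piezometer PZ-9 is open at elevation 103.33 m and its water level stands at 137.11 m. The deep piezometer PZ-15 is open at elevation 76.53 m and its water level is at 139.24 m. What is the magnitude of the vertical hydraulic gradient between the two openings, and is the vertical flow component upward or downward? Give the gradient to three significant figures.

Total head at PZ-9: h = 137.11 m (water level in the standpipe).
Total head at PZ-15: h = 139.24 m.
Δh = h(PZ-9) − h(PZ-15) = 137.11 − 139.24 = -2.13 m.
Vertical separation Δz = 103.33 − 76.53 = 26.80 m.
|i_v| = |Δh| / Δz = 2.13 / 26.80 = 0.0795.
Head is higher in the deep piezometer, so vertical flow is upward (discharge condition).

|i_v| ≈ 0.0795; vertical flow is upward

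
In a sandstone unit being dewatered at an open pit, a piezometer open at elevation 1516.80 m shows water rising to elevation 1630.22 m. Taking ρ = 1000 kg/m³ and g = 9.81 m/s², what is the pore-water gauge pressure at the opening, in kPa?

P ≈ 1110 kPa

Pressure head ψ = h − z = 1630.22 − 1516.80 = 113.42 m.
P = ρgψ = 1000 × 9.81 × 113.42 = 1112650 Pa ≈ 1110 kPa.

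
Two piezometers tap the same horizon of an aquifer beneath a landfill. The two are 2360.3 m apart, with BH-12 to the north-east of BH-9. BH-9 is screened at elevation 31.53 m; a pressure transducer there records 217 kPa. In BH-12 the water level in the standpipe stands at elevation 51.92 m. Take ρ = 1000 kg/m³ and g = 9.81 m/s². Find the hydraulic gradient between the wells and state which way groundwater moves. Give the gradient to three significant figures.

Pressure head at BH-9: ψ = P/(ρg) = 217×1000 / (1000 × 9.81) = 22.12 m.
Total head at BH-9: h = z + ψ = 31.53 + 22.12 = 53.65 m.
Total head at BH-12: h = 51.92 m (water level in the piezometer is the total head).
Head difference: h(BH-9) − h(BH-12) = 53.65 − 51.92 = 1.73 m.
Hydraulic gradient: i = |Δh| / L = 1.73 / 2360.3 = 0.000733.
Flow is from higher to lower head: from BH-9 toward BH-12, i.e. toward the north-east.

i ≈ 0.000733; groundwater flows toward the north-east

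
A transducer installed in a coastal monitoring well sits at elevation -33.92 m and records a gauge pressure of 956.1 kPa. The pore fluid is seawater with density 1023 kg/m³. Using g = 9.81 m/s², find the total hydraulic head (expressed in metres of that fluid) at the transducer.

ψ = P/(ρg) = 956.1×1000 / (1023 × 9.81) = 95.27 m.
h = z + ψ = -33.92 + 95.27 = 61.35 m.

h ≈ 61.35 m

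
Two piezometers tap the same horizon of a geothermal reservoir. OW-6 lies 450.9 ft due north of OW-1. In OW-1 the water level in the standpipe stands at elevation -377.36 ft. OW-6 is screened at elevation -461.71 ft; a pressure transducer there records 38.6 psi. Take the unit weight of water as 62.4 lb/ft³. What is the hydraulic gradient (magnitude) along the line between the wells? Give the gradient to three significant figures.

Total head at OW-1: h = -377.36 ft (water level in the piezometer is the total head).
Pressure head at OW-6: ψ = 144·P/γ = 144 × 38.6 / 62.4 = 89.08 ft.
Total head at OW-6: h = z + ψ = -461.71 + 89.08 = -372.63 ft.
Head difference: h(OW-1) − h(OW-6) = -377.36 − (-372.63) = -4.73 ft.
Hydraulic gradient: i = |Δh| / L = 4.73 / 450.9 = 0.0105.

i ≈ 0.0105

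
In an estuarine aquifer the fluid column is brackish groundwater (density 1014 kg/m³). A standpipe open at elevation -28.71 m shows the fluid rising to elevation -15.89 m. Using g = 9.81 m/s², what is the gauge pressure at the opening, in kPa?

Pressure head ψ = h − z = -15.89 − (-28.71) = 12.82 m.
P = ρgψ = 1014 × 9.81 × 12.82 = 127525 Pa ≈ 128 kPa.

P ≈ 128 kPa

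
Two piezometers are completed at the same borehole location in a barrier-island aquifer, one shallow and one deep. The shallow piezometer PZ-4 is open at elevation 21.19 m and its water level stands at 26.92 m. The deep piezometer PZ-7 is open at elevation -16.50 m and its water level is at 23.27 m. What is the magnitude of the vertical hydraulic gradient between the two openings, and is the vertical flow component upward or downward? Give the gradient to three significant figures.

|i_v| ≈ 0.0968; vertical flow is downward

Total head at PZ-4: h = 26.92 m (water level in the standpipe).
Total head at PZ-7: h = 23.27 m.
Δh = h(PZ-4) − h(PZ-7) = 26.92 − 23.27 = 3.65 m.
Vertical separation Δz = 21.19 − (-16.50) = 37.69 m.
|i_v| = |Δh| / Δz = 3.65 / 37.69 = 0.0968.
Head is higher in the shallow piezometer, so vertical flow is downward (recharge condition).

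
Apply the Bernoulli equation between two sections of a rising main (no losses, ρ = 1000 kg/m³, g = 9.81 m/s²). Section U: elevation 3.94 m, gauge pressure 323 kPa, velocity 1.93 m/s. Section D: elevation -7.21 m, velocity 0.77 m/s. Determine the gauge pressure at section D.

P₂ ≈ 434 kPa

Pressure head at U: ψ₁ = P₁/(ρg) = 323×1000 / (1000 × 9.81) = 32.93 m.
Velocity heads: v₁²/2g = 1.93²/19.62 = 0.190 m; v₂²/2g = 0.77²/19.62 = 0.030 m.
Total head H = z₁ + ψ₁ + v₁²/2g = 3.94 + 32.93 + 0.190 = 37.06 m.
ψ₂ = H − z₂ − v₂²/2g = 37.06 − (-7.21) − 0.030 = 44.24 m.
P₂ = ρgψ₂ = 1000 × 9.81 × 44.24 ≈ 434 kPa.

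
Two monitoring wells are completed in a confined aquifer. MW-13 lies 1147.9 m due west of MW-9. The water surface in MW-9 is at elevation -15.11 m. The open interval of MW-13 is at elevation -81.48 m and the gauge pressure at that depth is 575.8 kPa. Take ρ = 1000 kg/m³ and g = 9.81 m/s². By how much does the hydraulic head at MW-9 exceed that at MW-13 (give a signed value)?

Total head at MW-9: h = -15.11 m (water level in the piezometer is the total head).
Pressure head at MW-13: ψ = P/(ρg) = 575.8×1000 / (1000 × 9.81) = 58.70 m.
Total head at MW-13: h = z + ψ = -81.48 + 58.70 = -22.78 m.
Head difference: h(MW-9) − h(MW-13) = -15.11 − (-22.78) = 7.67 m.

Δh ≈ 7.67 m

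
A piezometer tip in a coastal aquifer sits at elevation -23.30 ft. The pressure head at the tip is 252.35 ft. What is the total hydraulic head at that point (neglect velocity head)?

h = z + ψ = -23.30 + 252.35 = 229.05 ft.

h ≈ 229.05 ft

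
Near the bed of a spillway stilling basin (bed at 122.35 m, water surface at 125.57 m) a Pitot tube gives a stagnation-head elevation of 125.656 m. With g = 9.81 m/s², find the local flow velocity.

Near the bed, under hydrostatic conditions, the piezometric head (z + ψ) equals the free-surface elevation, 125.57 m.
Velocity head = total − piezometric = 125.656 − 125.57 = 0.086 m.
v = √(2g·h_v) = √(2 × 9.81 × 0.086) = 1.30 m/s.

v ≈ 1.30 m/s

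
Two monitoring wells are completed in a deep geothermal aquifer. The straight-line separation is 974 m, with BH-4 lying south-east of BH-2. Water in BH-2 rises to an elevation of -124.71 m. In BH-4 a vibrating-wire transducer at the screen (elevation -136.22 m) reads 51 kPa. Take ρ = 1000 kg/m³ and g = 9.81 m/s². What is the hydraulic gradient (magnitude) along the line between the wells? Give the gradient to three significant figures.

i ≈ 0.00648

Total head at BH-2: h = -124.71 m (water level in the piezometer is the total head).
Pressure head at BH-4: ψ = P/(ρg) = 51×1000 / (1000 × 9.81) = 5.20 m.
Total head at BH-4: h = z + ψ = -136.22 + 5.20 = -131.02 m.
Head difference: h(BH-2) − h(BH-4) = -124.71 − (-131.02) = 6.31 m.
Hydraulic gradient: i = |Δh| / L = 6.31 / 974 = 0.00648.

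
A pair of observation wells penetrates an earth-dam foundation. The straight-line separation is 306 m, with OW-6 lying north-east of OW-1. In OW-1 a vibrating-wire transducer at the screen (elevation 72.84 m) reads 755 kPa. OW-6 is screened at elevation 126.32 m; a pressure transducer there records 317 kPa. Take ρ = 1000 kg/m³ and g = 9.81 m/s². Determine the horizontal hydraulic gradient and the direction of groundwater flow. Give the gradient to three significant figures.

Pressure head at OW-1: ψ = P/(ρg) = 755×1000 / (1000 × 9.81) = 76.96 m.
Total head at OW-1: h = z + ψ = 72.84 + 76.96 = 149.80 m.
Pressure head at OW-6: ψ = P/(ρg) = 317×1000 / (1000 × 9.81) = 32.31 m.
Total head at OW-6: h = z + ψ = 126.32 + 32.31 = 158.63 m.
Head difference: h(OW-1) − h(OW-6) = 149.80 − 158.63 = -8.83 m.
Hydraulic gradient: i = |Δh| / L = 8.83 / 306 = 0.0289.
Flow is from higher to lower head: from OW-6 toward OW-1, i.e. toward the south-west.

i ≈ 0.0289; groundwater flows toward the south-west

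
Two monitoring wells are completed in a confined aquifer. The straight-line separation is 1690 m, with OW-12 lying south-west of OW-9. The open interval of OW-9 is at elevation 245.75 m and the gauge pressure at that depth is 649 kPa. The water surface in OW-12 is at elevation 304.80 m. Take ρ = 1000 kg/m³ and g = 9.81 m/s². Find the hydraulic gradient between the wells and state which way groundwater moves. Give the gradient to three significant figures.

Pressure head at OW-9: ψ = P/(ρg) = 649×1000 / (1000 × 9.81) = 66.16 m.
Total head at OW-9: h = z + ψ = 245.75 + 66.16 = 311.91 m.
Total head at OW-12: h = 304.80 m (water level in the piezometer is the total head).
Head difference: h(OW-9) − h(OW-12) = 311.91 − 304.80 = 7.11 m.
Hydraulic gradient: i = |Δh| / L = 7.11 / 1690 = 0.00421.
Flow is from higher to lower head: from OW-9 toward OW-12, i.e. toward the south-west.

i ≈ 0.00421; groundwater flows toward the south-west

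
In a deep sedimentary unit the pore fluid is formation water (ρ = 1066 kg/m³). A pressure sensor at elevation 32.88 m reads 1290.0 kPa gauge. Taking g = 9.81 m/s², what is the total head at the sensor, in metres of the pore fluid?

h ≈ 156.24 m

ψ = P/(ρg) = 1290.0×1000 / (1066 × 9.81) = 123.36 m.
h = z + ψ = 32.88 + 123.36 = 156.24 m.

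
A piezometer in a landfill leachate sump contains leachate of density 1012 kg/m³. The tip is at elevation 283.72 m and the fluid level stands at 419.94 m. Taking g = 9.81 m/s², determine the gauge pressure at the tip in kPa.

Pressure head ψ = h − z = 419.94 − 283.72 = 136.22 m.
P = ρgψ = 1012 × 9.81 × 136.22 = 1352354 Pa ≈ 1350 kPa.

P ≈ 1350 kPa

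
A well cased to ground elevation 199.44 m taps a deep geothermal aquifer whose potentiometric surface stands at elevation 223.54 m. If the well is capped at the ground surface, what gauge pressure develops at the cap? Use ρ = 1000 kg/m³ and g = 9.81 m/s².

Head above the cap: Δh = 223.54 − 199.44 = 24.10 m.
P = ρgΔh = 1000 × 9.81 × 24.10 = 236421 Pa ≈ 236 kPa.

P ≈ 236 kPa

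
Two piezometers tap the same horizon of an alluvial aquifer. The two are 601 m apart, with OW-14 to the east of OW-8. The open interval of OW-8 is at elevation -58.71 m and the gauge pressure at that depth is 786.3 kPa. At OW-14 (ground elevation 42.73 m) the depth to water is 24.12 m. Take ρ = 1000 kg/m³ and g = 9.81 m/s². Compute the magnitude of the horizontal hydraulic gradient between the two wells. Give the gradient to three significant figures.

Pressure head at OW-8: ψ = P/(ρg) = 786.3×1000 / (1000 × 9.81) = 80.15 m.
Total head at OW-8: h = z + ψ = -58.71 + 80.15 = 21.44 m.
Total head at OW-14: h = 42.73 − 24.12 = 18.61 m.
Head difference: h(OW-8) − h(OW-14) = 21.44 − 18.61 = 2.83 m.
Hydraulic gradient: i = |Δh| / L = 2.83 / 601 = 0.00471.

i ≈ 0.00471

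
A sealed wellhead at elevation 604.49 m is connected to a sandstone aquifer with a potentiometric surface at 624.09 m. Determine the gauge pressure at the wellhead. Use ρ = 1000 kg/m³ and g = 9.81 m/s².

P ≈ 192 kPa

Head above the cap: Δh = 624.09 − 604.49 = 19.60 m.
P = ρgΔh = 1000 × 9.81 × 19.60 = 192276 Pa ≈ 192 kPa.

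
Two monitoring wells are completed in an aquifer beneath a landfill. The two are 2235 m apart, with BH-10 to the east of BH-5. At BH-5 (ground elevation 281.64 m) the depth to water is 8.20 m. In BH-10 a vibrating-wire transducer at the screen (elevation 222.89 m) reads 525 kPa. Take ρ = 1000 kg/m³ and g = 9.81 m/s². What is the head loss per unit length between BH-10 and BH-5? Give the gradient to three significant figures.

i ≈ 0.00133 m/m

Total head at BH-5: h = 281.64 − 8.20 = 273.44 m.
Pressure head at BH-10: ψ = P/(ρg) = 525×1000 / (1000 × 9.81) = 53.52 m.
Total head at BH-10: h = z + ψ = 222.89 + 53.52 = 276.41 m.
Head difference: h(BH-5) − h(BH-10) = 273.44 − 276.41 = -2.97 m.
Hydraulic gradient: i = |Δh| / L = 2.97 / 2235 = 0.00133.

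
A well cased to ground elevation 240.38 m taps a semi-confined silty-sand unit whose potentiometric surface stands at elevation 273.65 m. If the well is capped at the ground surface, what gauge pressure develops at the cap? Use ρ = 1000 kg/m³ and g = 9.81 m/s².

P ≈ 326 kPa

Head above the cap: Δh = 273.65 − 240.38 = 33.27 m.
P = ρgΔh = 1000 × 9.81 × 33.27 = 326379 Pa ≈ 326 kPa.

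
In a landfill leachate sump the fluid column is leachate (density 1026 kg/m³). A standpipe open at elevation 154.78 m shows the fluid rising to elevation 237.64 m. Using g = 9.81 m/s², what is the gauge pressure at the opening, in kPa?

P ≈ 834 kPa

Pressure head ψ = h − z = 237.64 − 154.78 = 82.86 m.
P = ρgψ = 1026 × 9.81 × 82.86 = 833991 Pa ≈ 834 kPa.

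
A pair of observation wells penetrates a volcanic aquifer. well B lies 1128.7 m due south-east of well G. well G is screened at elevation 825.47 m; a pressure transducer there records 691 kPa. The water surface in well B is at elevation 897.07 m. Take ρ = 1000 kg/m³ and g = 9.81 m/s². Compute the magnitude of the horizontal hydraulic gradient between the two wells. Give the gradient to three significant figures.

i ≈ 0.00103

Pressure head at well G: ψ = P/(ρg) = 691×1000 / (1000 × 9.81) = 70.44 m.
Total head at well G: h = z + ψ = 825.47 + 70.44 = 895.91 m.
Total head at well B: h = 897.07 m (water level in the piezometer is the total head).
Head difference: h(well G) − h(well B) = 895.91 − 897.07 = -1.16 m.
Hydraulic gradient: i = |Δh| / L = 1.16 / 1128.7 = 0.00103.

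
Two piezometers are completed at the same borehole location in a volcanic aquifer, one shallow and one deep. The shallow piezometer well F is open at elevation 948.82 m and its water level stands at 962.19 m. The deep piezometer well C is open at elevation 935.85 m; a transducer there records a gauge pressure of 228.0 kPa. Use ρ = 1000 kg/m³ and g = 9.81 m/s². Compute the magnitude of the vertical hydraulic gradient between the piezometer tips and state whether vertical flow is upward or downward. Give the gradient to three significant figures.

Total head at well F: h = 962.19 m (water level in the standpipe).
Pressure head at well C: ψ = P/(ρg) = 228.0×1000 / (1000 × 9.81) = 23.24 m.
Total head at well C: h = z + ψ = 935.85 + 23.24 = 959.09 m.
Δh = h(well F) − h(well C) = 962.19 − 959.09 = 3.10 m.
Vertical separation Δz = 948.82 − 935.85 = 12.97 m.
|i_v| = |Δh| / Δz = 3.10 / 12.97 = 0.239.
Head is higher in the shallow piezometer, so vertical flow is downward (recharge condition).

|i_v| ≈ 0.239; vertical flow is downward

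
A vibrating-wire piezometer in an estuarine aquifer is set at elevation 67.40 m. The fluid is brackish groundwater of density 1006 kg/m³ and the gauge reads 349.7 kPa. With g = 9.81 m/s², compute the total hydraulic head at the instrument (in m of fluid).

h ≈ 102.83 m

ψ = P/(ρg) = 349.7×1000 / (1006 × 9.81) = 35.43 m.
h = z + ψ = 67.40 + 35.43 = 102.83 m.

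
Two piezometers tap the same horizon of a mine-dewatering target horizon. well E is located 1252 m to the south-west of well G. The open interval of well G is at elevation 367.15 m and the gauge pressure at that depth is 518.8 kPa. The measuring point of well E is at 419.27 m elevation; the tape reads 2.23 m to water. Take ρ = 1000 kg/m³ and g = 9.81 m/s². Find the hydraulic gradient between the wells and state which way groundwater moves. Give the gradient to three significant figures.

i ≈ 0.00239; groundwater flows toward the south-west

Pressure head at well G: ψ = P/(ρg) = 518.8×1000 / (1000 × 9.81) = 52.88 m.
Total head at well G: h = z + ψ = 367.15 + 52.88 = 420.03 m.
Total head at well E: h = 419.27 − 2.23 = 417.04 m.
Head difference: h(well G) − h(well E) = 420.03 − 417.04 = 2.99 m.
Hydraulic gradient: i = |Δh| / L = 2.99 / 1252 = 0.00239.
Flow is from higher to lower head: from well G toward well E, i.e. toward the south-west.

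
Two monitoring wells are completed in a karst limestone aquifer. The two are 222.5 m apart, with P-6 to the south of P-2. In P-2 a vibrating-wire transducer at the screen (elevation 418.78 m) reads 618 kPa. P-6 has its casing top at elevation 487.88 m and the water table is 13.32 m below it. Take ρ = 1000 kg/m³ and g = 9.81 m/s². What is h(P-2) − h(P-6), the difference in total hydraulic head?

Δh ≈ 7.22 m

Pressure head at P-2: ψ = P/(ρg) = 618×1000 / (1000 × 9.81) = 63.00 m.
Total head at P-2: h = z + ψ = 418.78 + 63.00 = 481.78 m.
Total head at P-6: h = 487.88 − 13.32 = 474.56 m.
Head difference: h(P-2) − h(P-6) = 481.78 − 474.56 = 7.22 m.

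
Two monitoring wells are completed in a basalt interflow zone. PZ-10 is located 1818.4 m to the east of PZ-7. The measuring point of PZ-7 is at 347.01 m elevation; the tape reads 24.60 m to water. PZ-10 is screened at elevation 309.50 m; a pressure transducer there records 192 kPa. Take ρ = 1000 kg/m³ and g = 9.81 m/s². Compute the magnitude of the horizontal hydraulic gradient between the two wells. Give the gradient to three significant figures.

Total head at PZ-7: h = 347.01 − 24.60 = 322.41 m.
Pressure head at PZ-10: ψ = P/(ρg) = 192×1000 / (1000 × 9.81) = 19.57 m.
Total head at PZ-10: h = z + ψ = 309.50 + 19.57 = 329.07 m.
Head difference: h(PZ-7) − h(PZ-10) = 322.41 − 329.07 = -6.66 m.
Hydraulic gradient: i = |Δh| / L = 6.66 / 1818.4 = 0.00366.

i ≈ 0.00366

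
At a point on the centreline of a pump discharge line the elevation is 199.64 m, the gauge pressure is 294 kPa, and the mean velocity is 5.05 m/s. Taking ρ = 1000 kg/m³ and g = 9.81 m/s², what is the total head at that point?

Pressure head ψ = P/(ρg) = 294×1000 / (1000 × 9.81) = 29.97 m.
Velocity head = v²/(2g) = 5.05² / (2 × 9.81) = 1.300 m.
h = z + ψ + v²/(2g) = 199.64 + 29.97 + 1.300 = 230.91 m.

h ≈ 230.91 m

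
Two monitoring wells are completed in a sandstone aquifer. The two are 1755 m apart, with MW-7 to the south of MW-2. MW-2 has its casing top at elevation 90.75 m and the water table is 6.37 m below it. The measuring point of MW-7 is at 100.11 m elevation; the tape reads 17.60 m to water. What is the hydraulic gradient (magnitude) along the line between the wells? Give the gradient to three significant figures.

i ≈ 0.00107

Total head at MW-2: h = 90.75 − 6.37 = 84.38 m.
Total head at MW-7: h = 100.11 − 17.60 = 82.51 m.
Head difference: h(MW-2) − h(MW-7) = 84.38 − 82.51 = 1.87 m.
Hydraulic gradient: i = |Δh| / L = 1.87 / 1755 = 0.00107.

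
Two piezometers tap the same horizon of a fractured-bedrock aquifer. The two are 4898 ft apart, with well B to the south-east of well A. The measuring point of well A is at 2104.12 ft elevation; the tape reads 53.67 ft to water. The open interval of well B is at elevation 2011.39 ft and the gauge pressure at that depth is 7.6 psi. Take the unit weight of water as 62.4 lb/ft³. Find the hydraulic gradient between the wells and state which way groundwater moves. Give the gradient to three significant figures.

i ≈ 0.00439; groundwater flows toward the south-east

Total head at well A: h = 2104.12 − 53.67 = 2050.45 ft.
Pressure head at well B: ψ = 144·P/γ = 144 × 7.6 / 62.4 = 17.54 ft.
Total head at well B: h = z + ψ = 2011.39 + 17.54 = 2028.93 ft.
Head difference: h(well A) − h(well B) = 2050.45 − 2028.93 = 21.52 ft.
Hydraulic gradient: i = |Δh| / L = 21.52 / 4898 = 0.00439.
Flow is from higher to lower head: from well A toward well B, i.e. toward the south-east.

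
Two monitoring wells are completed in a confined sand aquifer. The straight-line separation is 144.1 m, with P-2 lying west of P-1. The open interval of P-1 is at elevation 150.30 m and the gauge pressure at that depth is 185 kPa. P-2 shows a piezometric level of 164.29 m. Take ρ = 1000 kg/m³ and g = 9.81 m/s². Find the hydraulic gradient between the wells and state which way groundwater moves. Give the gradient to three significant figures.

i ≈ 0.0338; groundwater flows toward the west

Pressure head at P-1: ψ = P/(ρg) = 185×1000 / (1000 × 9.81) = 18.86 m.
Total head at P-1: h = z + ψ = 150.30 + 18.86 = 169.16 m.
Total head at P-2: h = 164.29 m (water level in the piezometer is the total head).
Head difference: h(P-1) − h(P-2) = 169.16 − 164.29 = 4.87 m.
Hydraulic gradient: i = |Δh| / L = 4.87 / 144.1 = 0.0338.
Flow is from higher to lower head: from P-1 toward P-2, i.e. toward the west.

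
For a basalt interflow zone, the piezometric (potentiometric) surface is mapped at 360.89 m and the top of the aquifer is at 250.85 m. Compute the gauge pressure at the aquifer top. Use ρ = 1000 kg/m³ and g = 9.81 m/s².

Pressure head at the aquifer top: ψ = h − z = 360.89 − 250.85 = 110.04 m.
P = ρgψ = 1000 × 9.81 × 110.04 = 1079492 Pa ≈ 1080 kPa.

P ≈ 1080 kPa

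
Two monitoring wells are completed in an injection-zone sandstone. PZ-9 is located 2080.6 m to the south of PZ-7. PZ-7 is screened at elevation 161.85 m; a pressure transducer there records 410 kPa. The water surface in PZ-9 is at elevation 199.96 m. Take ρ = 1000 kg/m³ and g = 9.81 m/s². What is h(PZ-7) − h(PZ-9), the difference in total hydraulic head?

Δh ≈ 3.68 m

Pressure head at PZ-7: ψ = P/(ρg) = 410×1000 / (1000 × 9.81) = 41.79 m.
Total head at PZ-7: h = z + ψ = 161.85 + 41.79 = 203.64 m.
Total head at PZ-9: h = 199.96 m (water level in the piezometer is the total head).
Head difference: h(PZ-7) − h(PZ-9) = 203.64 − 199.96 = 3.68 m.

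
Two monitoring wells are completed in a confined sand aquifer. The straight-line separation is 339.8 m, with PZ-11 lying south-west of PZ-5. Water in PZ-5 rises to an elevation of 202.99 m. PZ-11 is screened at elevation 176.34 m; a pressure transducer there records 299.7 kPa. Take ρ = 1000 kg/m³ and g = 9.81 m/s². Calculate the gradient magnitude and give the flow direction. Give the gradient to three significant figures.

Total head at PZ-5: h = 202.99 m (water level in the piezometer is the total head).
Pressure head at PZ-11: ψ = P/(ρg) = 299.7×1000 / (1000 × 9.81) = 30.55 m.
Total head at PZ-11: h = z + ψ = 176.34 + 30.55 = 206.89 m.
Head difference: h(PZ-5) − h(PZ-11) = 202.99 − 206.89 = -3.90 m.
Hydraulic gradient: i = |Δh| / L = 3.90 / 339.8 = 0.0115.
Flow is from higher to lower head: from PZ-11 toward PZ-5, i.e. toward the north-east.

i ≈ 0.0115; groundwater flows toward the north-east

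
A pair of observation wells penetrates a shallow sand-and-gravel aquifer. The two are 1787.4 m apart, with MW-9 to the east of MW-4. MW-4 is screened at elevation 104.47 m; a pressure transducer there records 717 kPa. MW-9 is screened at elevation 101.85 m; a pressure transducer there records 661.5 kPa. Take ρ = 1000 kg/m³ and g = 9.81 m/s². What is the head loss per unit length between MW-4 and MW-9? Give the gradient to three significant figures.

i ≈ 0.00463 m/m

Pressure head at MW-4: ψ = P/(ρg) = 717×1000 / (1000 × 9.81) = 73.09 m.
Total head at MW-4: h = z + ψ = 104.47 + 73.09 = 177.56 m.
Pressure head at MW-9: ψ = P/(ρg) = 661.5×1000 / (1000 × 9.81) = 67.43 m.
Total head at MW-9: h = z + ψ = 101.85 + 67.43 = 169.28 m.
Head difference: h(MW-4) − h(MW-9) = 177.56 − 169.28 = 8.28 m.
Hydraulic gradient: i = |Δh| / L = 8.28 / 1787.4 = 0.00463.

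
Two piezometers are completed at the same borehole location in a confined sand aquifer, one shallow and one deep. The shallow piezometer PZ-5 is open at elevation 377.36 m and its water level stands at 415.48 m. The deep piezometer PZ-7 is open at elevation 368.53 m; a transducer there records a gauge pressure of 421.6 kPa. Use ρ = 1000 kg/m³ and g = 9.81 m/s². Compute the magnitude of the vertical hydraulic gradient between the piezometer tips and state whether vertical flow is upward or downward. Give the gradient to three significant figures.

|i_v| ≈ 0.450; vertical flow is downward

Total head at PZ-5: h = 415.48 m (water level in the standpipe).
Pressure head at PZ-7: ψ = P/(ρg) = 421.6×1000 / (1000 × 9.81) = 42.98 m.
Total head at PZ-7: h = z + ψ = 368.53 + 42.98 = 411.51 m.
Δh = h(PZ-5) − h(PZ-7) = 415.48 − 411.51 = 3.97 m.
Vertical separation Δz = 377.36 − 368.53 = 8.83 m.
|i_v| = |Δh| / Δz = 3.97 / 8.83 = 0.450.
Head is higher in the shallow piezometer, so vertical flow is downward (recharge condition).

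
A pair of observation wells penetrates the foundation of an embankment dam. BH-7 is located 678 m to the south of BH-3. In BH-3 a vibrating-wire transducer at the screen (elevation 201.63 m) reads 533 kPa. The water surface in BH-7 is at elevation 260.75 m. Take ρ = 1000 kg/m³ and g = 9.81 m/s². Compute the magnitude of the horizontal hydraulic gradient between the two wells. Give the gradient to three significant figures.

i ≈ 0.00706

Pressure head at BH-3: ψ = P/(ρg) = 533×1000 / (1000 × 9.81) = 54.33 m.
Total head at BH-3: h = z + ψ = 201.63 + 54.33 = 255.96 m.
Total head at BH-7: h = 260.75 m (water level in the piezometer is the total head).
Head difference: h(BH-3) − h(BH-7) = 255.96 − 260.75 = -4.79 m.
Hydraulic gradient: i = |Δh| / L = 4.79 / 678 = 0.00706.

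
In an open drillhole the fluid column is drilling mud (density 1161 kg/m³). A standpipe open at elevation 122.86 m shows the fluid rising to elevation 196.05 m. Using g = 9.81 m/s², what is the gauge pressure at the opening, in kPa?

Pressure head ψ = h − z = 196.05 − 122.86 = 73.19 m.
P = ρgψ = 1161 × 9.81 × 73.19 = 833591 Pa ≈ 834 kPa.

P ≈ 834 kPa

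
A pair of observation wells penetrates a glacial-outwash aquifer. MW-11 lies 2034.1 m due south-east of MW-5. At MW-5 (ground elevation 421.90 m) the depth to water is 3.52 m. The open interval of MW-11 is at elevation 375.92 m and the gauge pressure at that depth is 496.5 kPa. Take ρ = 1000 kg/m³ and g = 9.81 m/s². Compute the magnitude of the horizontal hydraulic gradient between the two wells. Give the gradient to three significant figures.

Total head at MW-5: h = 421.90 − 3.52 = 418.38 m.
Pressure head at MW-11: ψ = P/(ρg) = 496.5×1000 / (1000 × 9.81) = 50.61 m.
Total head at MW-11: h = z + ψ = 375.92 + 50.61 = 426.53 m.
Head difference: h(MW-5) − h(MW-11) = 418.38 − 426.53 = -8.15 m.
Hydraulic gradient: i = |Δh| / L = 8.15 / 2034.1 = 0.00401.

i ≈ 0.00401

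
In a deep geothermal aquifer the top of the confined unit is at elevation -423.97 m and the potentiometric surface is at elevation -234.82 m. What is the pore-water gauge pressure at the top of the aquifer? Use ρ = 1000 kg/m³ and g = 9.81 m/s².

Pressure head at the aquifer top: ψ = h − z = -234.82 − (-423.97) = 189.15 m.
P = ρgψ = 1000 × 9.81 × 189.15 = 1855562 Pa ≈ 1860 kPa.

P ≈ 1860 kPa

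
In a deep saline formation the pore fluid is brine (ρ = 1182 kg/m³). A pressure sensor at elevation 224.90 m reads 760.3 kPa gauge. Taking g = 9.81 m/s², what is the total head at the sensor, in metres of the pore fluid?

ψ = P/(ρg) = 760.3×1000 / (1182 × 9.81) = 65.57 m.
h = z + ψ = 224.90 + 65.57 = 290.47 m.

h ≈ 290.47 m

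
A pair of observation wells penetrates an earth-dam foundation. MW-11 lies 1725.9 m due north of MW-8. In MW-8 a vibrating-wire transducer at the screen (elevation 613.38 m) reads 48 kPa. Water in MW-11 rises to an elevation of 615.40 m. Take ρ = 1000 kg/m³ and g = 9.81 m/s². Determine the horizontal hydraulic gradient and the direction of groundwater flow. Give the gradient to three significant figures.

i ≈ 0.00166; groundwater flows toward the north

Pressure head at MW-8: ψ = P/(ρg) = 48×1000 / (1000 × 9.81) = 4.89 m.
Total head at MW-8: h = z + ψ = 613.38 + 4.89 = 618.27 m.
Total head at MW-11: h = 615.40 m (water level in the piezometer is the total head).
Head difference: h(MW-8) − h(MW-11) = 618.27 − 615.40 = 2.87 m.
Hydraulic gradient: i = |Δh| / L = 2.87 / 1725.9 = 0.00166.
Flow is from higher to lower head: from MW-8 toward MW-11, i.e. toward the north.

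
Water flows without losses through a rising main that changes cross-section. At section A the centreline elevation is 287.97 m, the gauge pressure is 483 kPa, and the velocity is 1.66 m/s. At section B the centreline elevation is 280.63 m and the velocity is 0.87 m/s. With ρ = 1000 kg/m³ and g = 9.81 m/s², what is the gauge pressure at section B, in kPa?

P₂ ≈ 556 kPa

Pressure head at A: ψ₁ = P₁/(ρg) = 483×1000 / (1000 × 9.81) = 49.24 m.
Velocity heads: v₁²/2g = 1.66²/19.62 = 0.140 m; v₂²/2g = 0.87²/19.62 = 0.039 m.
Total head H = z₁ + ψ₁ + v₁²/2g = 287.97 + 49.24 + 0.140 = 337.35 m.
ψ₂ = H − z₂ − v₂²/2g = 337.35 − 280.63 − 0.039 = 56.68 m.
P₂ = ρgψ₂ = 1000 × 9.81 × 56.68 ≈ 556 kPa.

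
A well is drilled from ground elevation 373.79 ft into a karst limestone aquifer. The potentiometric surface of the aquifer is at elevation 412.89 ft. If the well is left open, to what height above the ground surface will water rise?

Water rises to the potentiometric surface, so the rise above ground = 412.89 − 373.79 = 39.10 ft.

≈ 39.10 ft above ground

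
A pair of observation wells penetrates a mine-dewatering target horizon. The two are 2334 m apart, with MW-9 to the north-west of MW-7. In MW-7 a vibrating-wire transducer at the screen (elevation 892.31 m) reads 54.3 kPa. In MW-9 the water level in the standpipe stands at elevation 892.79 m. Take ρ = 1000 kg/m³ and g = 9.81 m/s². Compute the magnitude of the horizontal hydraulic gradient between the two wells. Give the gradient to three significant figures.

i ≈ 0.00217

Pressure head at MW-7: ψ = P/(ρg) = 54.3×1000 / (1000 × 9.81) = 5.54 m.
Total head at MW-7: h = z + ψ = 892.31 + 5.54 = 897.85 m.
Total head at MW-9: h = 892.79 m (water level in the piezometer is the total head).
Head difference: h(MW-7) − h(MW-9) = 897.85 − 892.79 = 5.06 m.
Hydraulic gradient: i = |Δh| / L = 5.06 / 2334 = 0.00217.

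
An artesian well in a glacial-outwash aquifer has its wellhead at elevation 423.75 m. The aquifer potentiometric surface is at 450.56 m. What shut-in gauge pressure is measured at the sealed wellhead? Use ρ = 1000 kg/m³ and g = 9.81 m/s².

P ≈ 263 kPa

Head above the cap: Δh = 450.56 − 423.75 = 26.81 m.
P = ρgΔh = 1000 × 9.81 × 26.81 = 263006 Pa ≈ 263 kPa.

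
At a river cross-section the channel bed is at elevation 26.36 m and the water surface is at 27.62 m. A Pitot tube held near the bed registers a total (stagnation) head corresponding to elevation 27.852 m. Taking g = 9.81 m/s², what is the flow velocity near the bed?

Near the bed, under hydrostatic conditions, the piezometric head (z + ψ) equals the free-surface elevation, 27.62 m.
Velocity head = total − piezometric = 27.852 − 27.62 = 0.232 m.
v = √(2g·h_v) = √(2 × 9.81 × 0.232) = 2.13 m/s.

v ≈ 2.13 m/s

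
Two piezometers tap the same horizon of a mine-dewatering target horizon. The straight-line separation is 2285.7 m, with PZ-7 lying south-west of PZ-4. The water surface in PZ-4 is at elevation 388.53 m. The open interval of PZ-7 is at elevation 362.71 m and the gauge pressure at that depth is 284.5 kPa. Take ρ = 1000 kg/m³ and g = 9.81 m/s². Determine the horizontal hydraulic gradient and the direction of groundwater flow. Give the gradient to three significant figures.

Total head at PZ-4: h = 388.53 m (water level in the piezometer is the total head).
Pressure head at PZ-7: ψ = P/(ρg) = 284.5×1000 / (1000 × 9.81) = 29.00 m.
Total head at PZ-7: h = z + ψ = 362.71 + 29.00 = 391.71 m.
Head difference: h(PZ-4) − h(PZ-7) = 388.53 − 391.71 = -3.18 m.
Hydraulic gradient: i = |Δh| / L = 3.18 / 2285.7 = 0.00139.
Flow is from higher to lower head: from PZ-7 toward PZ-4, i.e. toward the north-east.

i ≈ 0.00139; groundwater flows toward the north-east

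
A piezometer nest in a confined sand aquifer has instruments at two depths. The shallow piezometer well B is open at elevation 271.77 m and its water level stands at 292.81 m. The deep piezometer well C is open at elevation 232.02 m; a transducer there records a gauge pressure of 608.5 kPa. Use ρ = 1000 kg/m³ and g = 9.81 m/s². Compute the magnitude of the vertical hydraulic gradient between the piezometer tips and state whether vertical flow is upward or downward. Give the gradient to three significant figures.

|i_v| ≈ 0.0312; vertical flow is upward

Total head at well B: h = 292.81 m (water level in the standpipe).
Pressure head at well C: ψ = P/(ρg) = 608.5×1000 / (1000 × 9.81) = 62.03 m.
Total head at well C: h = z + ψ = 232.02 + 62.03 = 294.05 m.
Δh = h(well B) − h(well C) = 292.81 − 294.05 = -1.24 m.
Vertical separation Δz = 271.77 − 232.02 = 39.75 m.
|i_v| = |Δh| / Δz = 1.24 / 39.75 = 0.0312.
Head is higher in the deep piezometer, so vertical flow is upward (discharge condition).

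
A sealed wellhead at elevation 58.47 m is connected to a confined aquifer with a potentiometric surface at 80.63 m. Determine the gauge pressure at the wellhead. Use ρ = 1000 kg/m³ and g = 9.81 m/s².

P ≈ 217 kPa

Head above the cap: Δh = 80.63 − 58.47 = 22.16 m.
P = ρgΔh = 1000 × 9.81 × 22.16 = 217390 Pa ≈ 217 kPa.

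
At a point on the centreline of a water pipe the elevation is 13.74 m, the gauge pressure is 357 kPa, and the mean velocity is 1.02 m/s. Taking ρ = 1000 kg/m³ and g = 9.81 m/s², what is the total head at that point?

h ≈ 50.18 m

Pressure head ψ = P/(ρg) = 357×1000 / (1000 × 9.81) = 36.39 m.
Velocity head = v²/(2g) = 1.02² / (2 × 9.81) = 0.053 m.
h = z + ψ + v²/(2g) = 13.74 + 36.39 + 0.053 = 50.18 m.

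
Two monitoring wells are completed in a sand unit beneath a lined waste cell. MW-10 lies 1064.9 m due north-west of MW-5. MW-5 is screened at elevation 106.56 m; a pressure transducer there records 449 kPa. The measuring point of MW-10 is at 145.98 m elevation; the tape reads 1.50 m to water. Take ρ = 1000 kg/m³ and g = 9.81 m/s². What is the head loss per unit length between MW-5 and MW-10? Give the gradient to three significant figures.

Pressure head at MW-5: ψ = P/(ρg) = 449×1000 / (1000 × 9.81) = 45.77 m.
Total head at MW-5: h = z + ψ = 106.56 + 45.77 = 152.33 m.
Total head at MW-10: h = 145.98 − 1.50 = 144.48 m.
Head difference: h(MW-5) − h(MW-10) = 152.33 − 144.48 = 7.85 m.
Hydraulic gradient: i = |Δh| / L = 7.85 / 1064.9 = 0.00737.

i ≈ 0.00737 m/m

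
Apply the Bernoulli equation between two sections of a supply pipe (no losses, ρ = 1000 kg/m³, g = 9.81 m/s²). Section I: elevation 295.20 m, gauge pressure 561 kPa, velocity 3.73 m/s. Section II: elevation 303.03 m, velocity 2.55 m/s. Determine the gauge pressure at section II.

P₂ ≈ 488 kPa

Pressure head at I: ψ₁ = P₁/(ρg) = 561×1000 / (1000 × 9.81) = 57.19 m.
Velocity heads: v₁²/2g = 3.73²/19.62 = 0.709 m; v₂²/2g = 2.55²/19.62 = 0.331 m.
Total head H = z₁ + ψ₁ + v₁²/2g = 295.20 + 57.19 + 0.709 = 353.10 m.
ψ₂ = H − z₂ − v₂²/2g = 353.10 − 303.03 − 0.331 = 49.74 m.
P₂ = ρgψ₂ = 1000 × 9.81 × 49.74 ≈ 488 kPa.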